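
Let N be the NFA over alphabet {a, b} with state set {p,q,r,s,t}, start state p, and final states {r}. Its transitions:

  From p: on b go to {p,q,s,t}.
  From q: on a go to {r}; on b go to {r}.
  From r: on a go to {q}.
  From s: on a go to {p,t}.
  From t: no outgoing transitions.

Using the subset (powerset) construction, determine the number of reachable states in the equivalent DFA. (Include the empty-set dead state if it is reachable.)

Start state of the DFA: {p}.
{p} --a--> ∅  [new]
{p} --b--> {p,q,s,t}  [new]
∅ --a--> ∅  [seen]
∅ --b--> ∅  [seen]
{p,q,s,t} --a--> {p,r,t}  [new]
{p,q,s,t} --b--> {p,q,r,s,t}  [new]
{p,r,t} --a--> {q}  [new]
{p,r,t} --b--> {p,q,s,t}  [seen]
{p,q,r,s,t} --a--> {p,q,r,t}  [new]
{p,q,r,s,t} --b--> {p,q,r,s,t}  [seen]
{q} --a--> {r}  [new]
{q} --b--> {r}  [seen]
{p,q,r,t} --a--> {q,r}  [new]
{p,q,r,t} --b--> {p,q,r,s,t}  [seen]
{r} --a--> {q}  [seen]
{r} --b--> ∅  [seen]
{q,r} --a--> {q,r}  [seen]
{q,r} --b--> {r}  [seen]
Reachable DFA states: {p}, ∅, {p,q,s,t}, {p,r,t}, {p,q,r,s,t}, {q}, {p,q,r,t}, {r}, {q,r}.

9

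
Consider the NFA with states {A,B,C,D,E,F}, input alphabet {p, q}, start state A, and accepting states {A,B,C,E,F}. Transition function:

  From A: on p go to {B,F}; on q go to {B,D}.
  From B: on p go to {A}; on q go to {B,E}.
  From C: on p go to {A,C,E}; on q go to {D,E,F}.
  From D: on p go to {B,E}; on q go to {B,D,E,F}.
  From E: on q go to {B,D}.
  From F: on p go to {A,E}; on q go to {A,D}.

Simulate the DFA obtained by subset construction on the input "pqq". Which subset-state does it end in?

Start: {A}.
δ(A,p) = {B,F}.
Union: {B,F}.
After p: {B,F}.
δ(B,q) = {B,E}; δ(F,q) = {A,D}.
Union: {A,B,D,E}.
After q: {A,B,D,E}.
δ(A,q) = {B,D}; δ(B,q) = {B,E}; δ(D,q) = {B,D,E,F}; δ(E,q) = {B,D}.
Union: {B,D,E,F}.
After q: {B,D,E,F}.

{B,D,E,F}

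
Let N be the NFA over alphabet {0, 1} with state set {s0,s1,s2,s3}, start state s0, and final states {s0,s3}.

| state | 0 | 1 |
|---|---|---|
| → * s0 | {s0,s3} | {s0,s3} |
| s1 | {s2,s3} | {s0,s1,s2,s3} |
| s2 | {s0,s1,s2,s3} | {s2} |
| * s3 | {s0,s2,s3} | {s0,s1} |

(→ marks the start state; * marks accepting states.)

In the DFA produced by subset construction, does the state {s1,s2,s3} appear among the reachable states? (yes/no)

no

Start state of the DFA: {s0}.
{s0} --0--> {s0,s3}  [new]
{s0} --1--> {s0,s3}  [seen]
{s0,s3} --0--> {s0,s2,s3}  [new]
{s0,s3} --1--> {s0,s1,s3}  [new]
{s0,s2,s3} --0--> {s0,s1,s2,s3}  [new]
{s0,s2,s3} --1--> {s0,s1,s2,s3}  [seen]
{s0,s1,s3} --0--> {s0,s2,s3}  [seen]
{s0,s1,s3} --1--> {s0,s1,s2,s3}  [seen]
{s0,s1,s2,s3} --0--> {s0,s1,s2,s3}  [seen]
{s0,s1,s2,s3} --1--> {s0,s1,s2,s3}  [seen]
Reachable DFA states: {s0}, {s0,s3}, {s0,s2,s3}, {s0,s1,s3}, {s0,s1,s2,s3}.
{s1,s2,s3} is not among them.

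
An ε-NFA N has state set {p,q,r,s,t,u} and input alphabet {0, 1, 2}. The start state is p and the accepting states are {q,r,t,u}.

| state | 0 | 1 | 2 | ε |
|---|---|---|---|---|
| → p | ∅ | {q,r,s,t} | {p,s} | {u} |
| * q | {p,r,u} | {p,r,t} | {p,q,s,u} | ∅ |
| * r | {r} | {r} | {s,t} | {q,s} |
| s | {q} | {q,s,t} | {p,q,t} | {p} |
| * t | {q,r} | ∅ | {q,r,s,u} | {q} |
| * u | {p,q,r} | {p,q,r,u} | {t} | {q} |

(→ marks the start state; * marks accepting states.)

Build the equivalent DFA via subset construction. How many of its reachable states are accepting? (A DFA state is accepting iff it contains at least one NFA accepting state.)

4

Start state of the DFA: {p,q,u} (ε-closure of the NFA start).
{p,q,u} --0--> {p,q,r,s,u}  [new]
{p,q,u} --1--> {p,q,r,s,t,u}  [new]
{p,q,u} --2--> {p,q,s,t,u}  [new]
{p,q,r,s,u} --0--> {p,q,r,s,u}  [seen]
{p,q,r,s,u} --1--> {p,q,r,s,t,u}  [seen]
{p,q,r,s,u} --2--> {p,q,s,t,u}  [seen]
{p,q,r,s,t,u} --0--> {p,q,r,s,u}  [seen]
{p,q,r,s,t,u} --1--> {p,q,r,s,t,u}  [seen]
{p,q,r,s,t,u} --2--> {p,q,r,s,t,u}  [seen]
{p,q,s,t,u} --0--> {p,q,r,s,u}  [seen]
{p,q,s,t,u} --1--> {p,q,r,s,t,u}  [seen]
{p,q,s,t,u} --2--> {p,q,r,s,t,u}  [seen]
Reachable DFA states: {p,q,u}, {p,q,r,s,u}, {p,q,r,s,t,u}, {p,q,s,t,u}.
Accepting DFA states (contain an NFA accepting state): {p,q,u}, {p,q,r,s,u}, {p,q,r,s,t,u}, {p,q,s,t,u}.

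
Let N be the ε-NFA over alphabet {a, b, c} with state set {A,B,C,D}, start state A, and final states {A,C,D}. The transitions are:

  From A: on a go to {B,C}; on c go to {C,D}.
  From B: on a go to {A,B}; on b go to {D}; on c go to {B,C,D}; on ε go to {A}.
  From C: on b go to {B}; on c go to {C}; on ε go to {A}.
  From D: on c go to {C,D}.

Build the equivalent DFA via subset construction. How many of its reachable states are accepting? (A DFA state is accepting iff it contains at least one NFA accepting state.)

7

Start state of the DFA: {A} (ε-closure of the NFA start).
{A} --a--> {A,B,C}  [new]
{A} --b--> ∅  [new]
{A} --c--> {A,C,D}  [new]
{A,B,C} --a--> {A,B,C}  [seen]
{A,B,C} --b--> {A,B,D}  [new]
{A,B,C} --c--> {A,B,C,D}  [new]
∅ --a--> ∅  [seen]
∅ --b--> ∅  [seen]
∅ --c--> ∅  [seen]
{A,C,D} --a--> {A,B,C}  [seen]
{A,C,D} --b--> {A,B}  [new]
{A,C,D} --c--> {A,C,D}  [seen]
{A,B,D} --a--> {A,B,C}  [seen]
{A,B,D} --b--> {D}  [new]
{A,B,D} --c--> {A,B,C,D}  [seen]
{A,B,C,D} --a--> {A,B,C}  [seen]
{A,B,C,D} --b--> {A,B,D}  [seen]
{A,B,C,D} --c--> {A,B,C,D}  [seen]
{A,B} --a--> {A,B,C}  [seen]
{A,B} --b--> {D}  [seen]
{A,B} --c--> {A,B,C,D}  [seen]
{D} --a--> ∅  [seen]
{D} --b--> ∅  [seen]
{D} --c--> {A,C,D}  [seen]
Reachable DFA states: {A}, {A,B,C}, ∅, {A,C,D}, {A,B,D}, {A,B,C,D}, {A,B}, {D}.
Accepting DFA states (contain an NFA accepting state): {A}, {A,B,C}, {A,C,D}, {A,B,D}, {A,B,C,D}, {A,B}, {D}.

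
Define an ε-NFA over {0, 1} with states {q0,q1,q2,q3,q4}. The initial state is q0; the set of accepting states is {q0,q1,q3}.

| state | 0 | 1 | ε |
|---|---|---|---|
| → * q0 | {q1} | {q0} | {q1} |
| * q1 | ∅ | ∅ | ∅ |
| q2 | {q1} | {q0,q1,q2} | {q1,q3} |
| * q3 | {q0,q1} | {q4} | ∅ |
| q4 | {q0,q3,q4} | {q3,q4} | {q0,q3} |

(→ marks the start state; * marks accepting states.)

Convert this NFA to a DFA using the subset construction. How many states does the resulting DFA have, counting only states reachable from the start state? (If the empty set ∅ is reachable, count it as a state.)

Start state of the DFA: {q0,q1} (ε-closure of the NFA start).
{q0,q1} --0--> {q1}  [new]
{q0,q1} --1--> {q0,q1}  [seen]
{q1} --0--> ∅  [new]
{q1} --1--> ∅  [seen]
∅ --0--> ∅  [seen]
∅ --1--> ∅  [seen]
Reachable DFA states: {q0,q1}, {q1}, ∅.

3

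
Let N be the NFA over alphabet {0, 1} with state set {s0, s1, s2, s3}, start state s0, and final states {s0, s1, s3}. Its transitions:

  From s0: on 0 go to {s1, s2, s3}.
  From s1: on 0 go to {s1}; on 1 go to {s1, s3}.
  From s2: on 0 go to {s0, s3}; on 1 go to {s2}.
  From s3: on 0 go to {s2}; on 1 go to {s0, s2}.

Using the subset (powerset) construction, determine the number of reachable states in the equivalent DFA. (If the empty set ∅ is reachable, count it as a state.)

4

Start state of the DFA: {s0}.
{s0} --0--> {s1, s2, s3}  [new]
{s0} --1--> ∅  [new]
{s1, s2, s3} --0--> {s0, s1, s2, s3}  [new]
{s1, s2, s3} --1--> {s0, s1, s2, s3}  [seen]
∅ --0--> ∅  [seen]
∅ --1--> ∅  [seen]
{s0, s1, s2, s3} --0--> {s0, s1, s2, s3}  [seen]
{s0, s1, s2, s3} --1--> {s0, s1, s2, s3}  [seen]
Reachable DFA states: {s0}, {s1, s2, s3}, ∅, {s0, s1, s2, s3}.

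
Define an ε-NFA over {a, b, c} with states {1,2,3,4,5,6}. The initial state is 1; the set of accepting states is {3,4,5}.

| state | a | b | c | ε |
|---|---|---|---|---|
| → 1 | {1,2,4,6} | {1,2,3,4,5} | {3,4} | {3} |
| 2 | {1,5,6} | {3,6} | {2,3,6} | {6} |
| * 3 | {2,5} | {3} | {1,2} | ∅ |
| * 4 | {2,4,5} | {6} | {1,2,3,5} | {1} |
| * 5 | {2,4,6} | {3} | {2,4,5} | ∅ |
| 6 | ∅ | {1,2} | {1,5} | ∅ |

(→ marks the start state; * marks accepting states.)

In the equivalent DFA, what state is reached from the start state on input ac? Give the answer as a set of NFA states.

Start: {1,3}.
δ(1,a) = {1,2,4,6}; δ(3,a) = {2,5}.
Union: {1,2,4,5,6}.
ε-closure gives {1,2,3,4,5,6}.
After a: {1,2,3,4,5,6}.
δ(1,c) = {3,4}; δ(2,c) = {2,3,6}; δ(3,c) = {1,2}; δ(4,c) = {1,2,3,5}; δ(5,c) = {2,4,5}; δ(6,c) = {1,5}.
Union: {1,2,3,4,5,6}.
After c: {1,2,3,4,5,6}.

{1,2,3,4,5,6}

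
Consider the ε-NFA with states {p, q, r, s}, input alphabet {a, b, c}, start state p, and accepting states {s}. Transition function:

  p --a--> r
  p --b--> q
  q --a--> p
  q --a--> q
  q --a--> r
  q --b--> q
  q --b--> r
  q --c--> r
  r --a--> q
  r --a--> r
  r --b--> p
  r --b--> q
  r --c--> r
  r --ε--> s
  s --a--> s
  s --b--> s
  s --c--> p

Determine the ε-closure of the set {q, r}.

Begin with {q, r}.
r →ε {s}; add s.
ε-closure = {q, r, s}.

{q, r, s}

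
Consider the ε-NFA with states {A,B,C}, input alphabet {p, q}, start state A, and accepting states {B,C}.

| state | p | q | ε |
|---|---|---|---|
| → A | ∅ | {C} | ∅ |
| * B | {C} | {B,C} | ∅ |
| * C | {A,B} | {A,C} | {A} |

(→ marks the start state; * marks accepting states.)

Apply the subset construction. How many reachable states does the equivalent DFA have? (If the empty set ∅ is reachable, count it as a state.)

5

Start state of the DFA: {A} (ε-closure of the NFA start).
{A} --p--> ∅  [new]
{A} --q--> {A,C}  [new]
∅ --p--> ∅  [seen]
∅ --q--> ∅  [seen]
{A,C} --p--> {A,B}  [new]
{A,C} --q--> {A,C}  [seen]
{A,B} --p--> {A,C}  [seen]
{A,B} --q--> {A,B,C}  [new]
{A,B,C} --p--> {A,B,C}  [seen]
{A,B,C} --q--> {A,B,C}  [seen]
Reachable DFA states: {A}, ∅, {A,C}, {A,B}, {A,B,C}.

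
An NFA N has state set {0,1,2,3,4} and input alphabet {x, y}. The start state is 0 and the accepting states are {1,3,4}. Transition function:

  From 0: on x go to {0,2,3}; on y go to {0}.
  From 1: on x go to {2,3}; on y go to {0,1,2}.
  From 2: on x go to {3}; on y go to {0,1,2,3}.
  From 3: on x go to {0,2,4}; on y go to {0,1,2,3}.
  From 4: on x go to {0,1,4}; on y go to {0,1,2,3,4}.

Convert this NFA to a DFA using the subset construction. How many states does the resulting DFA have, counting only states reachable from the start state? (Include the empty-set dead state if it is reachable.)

5

Start state of the DFA: {0}.
{0} --x--> {0,2,3}  [new]
{0} --y--> {0}  [seen]
{0,2,3} --x--> {0,2,3,4}  [new]
{0,2,3} --y--> {0,1,2,3}  [new]
{0,2,3,4} --x--> {0,1,2,3,4}  [new]
{0,2,3,4} --y--> {0,1,2,3,4}  [seen]
{0,1,2,3} --x--> {0,2,3,4}  [seen]
{0,1,2,3} --y--> {0,1,2,3}  [seen]
{0,1,2,3,4} --x--> {0,1,2,3,4}  [seen]
{0,1,2,3,4} --y--> {0,1,2,3,4}  [seen]
Reachable DFA states: {0}, {0,2,3}, {0,2,3,4}, {0,1,2,3}, {0,1,2,3,4}.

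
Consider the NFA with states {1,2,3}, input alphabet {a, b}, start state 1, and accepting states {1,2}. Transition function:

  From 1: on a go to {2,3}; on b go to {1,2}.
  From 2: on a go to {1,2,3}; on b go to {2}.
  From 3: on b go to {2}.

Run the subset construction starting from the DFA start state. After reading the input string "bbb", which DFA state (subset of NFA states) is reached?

{1,2}

Start: {1}.
δ(1,b) = {1,2}.
Union: {1,2}.
After b: {1,2}.
δ(1,b) = {1,2}; δ(2,b) = {2}.
Union: {1,2}.
After b: {1,2}.
δ(1,b) = {1,2}; δ(2,b) = {2}.
Union: {1,2}.
After b: {1,2}.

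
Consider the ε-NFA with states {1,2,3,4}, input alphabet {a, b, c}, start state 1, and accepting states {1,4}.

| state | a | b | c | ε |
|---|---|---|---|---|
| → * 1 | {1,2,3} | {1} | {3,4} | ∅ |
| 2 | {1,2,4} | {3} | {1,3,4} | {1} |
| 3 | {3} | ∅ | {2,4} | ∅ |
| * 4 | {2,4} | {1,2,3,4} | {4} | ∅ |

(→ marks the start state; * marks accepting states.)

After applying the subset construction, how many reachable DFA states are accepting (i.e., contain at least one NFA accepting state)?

Start state of the DFA: {1} (ε-closure of the NFA start).
{1} --a--> {1,2,3}  [new]
{1} --b--> {1}  [seen]
{1} --c--> {3,4}  [new]
{1,2,3} --a--> {1,2,3,4}  [new]
{1,2,3} --b--> {1,3}  [new]
{1,2,3} --c--> {1,2,3,4}  [seen]
{3,4} --a--> {1,2,3,4}  [seen]
{3,4} --b--> {1,2,3,4}  [seen]
{3,4} --c--> {1,2,4}  [new]
{1,2,3,4} --a--> {1,2,3,4}  [seen]
{1,2,3,4} --b--> {1,2,3,4}  [seen]
{1,2,3,4} --c--> {1,2,3,4}  [seen]
{1,3} --a--> {1,2,3}  [seen]
{1,3} --b--> {1}  [seen]
{1,3} --c--> {1,2,3,4}  [seen]
{1,2,4} --a--> {1,2,3,4}  [seen]
{1,2,4} --b--> {1,2,3,4}  [seen]
{1,2,4} --c--> {1,3,4}  [new]
{1,3,4} --a--> {1,2,3,4}  [seen]
{1,3,4} --b--> {1,2,3,4}  [seen]
{1,3,4} --c--> {1,2,3,4}  [seen]
Reachable DFA states: {1}, {1,2,3}, {3,4}, {1,2,3,4}, {1,3}, {1,2,4}, {1,3,4}.
Accepting DFA states (contain an NFA accepting state): {1}, {1,2,3}, {3,4}, {1,2,3,4}, {1,3}, {1,2,4}, {1,3,4}.

7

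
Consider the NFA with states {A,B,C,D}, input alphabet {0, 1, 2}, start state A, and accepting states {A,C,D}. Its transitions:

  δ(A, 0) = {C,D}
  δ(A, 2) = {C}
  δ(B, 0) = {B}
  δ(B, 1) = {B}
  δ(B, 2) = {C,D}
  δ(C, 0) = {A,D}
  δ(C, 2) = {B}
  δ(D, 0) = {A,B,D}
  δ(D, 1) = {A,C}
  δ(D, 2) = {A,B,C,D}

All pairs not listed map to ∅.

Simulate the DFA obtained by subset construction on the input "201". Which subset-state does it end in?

Start: {A}.
δ(A,2) = {C}.
Union: {C}.
After 2: {C}.
δ(C,0) = {A,D}.
Union: {A,D}.
After 0: {A,D}.
δ(A,1) = ∅; δ(D,1) = {A,C}.
Union: {A,C}.
After 1: {A,C}.

{A,C}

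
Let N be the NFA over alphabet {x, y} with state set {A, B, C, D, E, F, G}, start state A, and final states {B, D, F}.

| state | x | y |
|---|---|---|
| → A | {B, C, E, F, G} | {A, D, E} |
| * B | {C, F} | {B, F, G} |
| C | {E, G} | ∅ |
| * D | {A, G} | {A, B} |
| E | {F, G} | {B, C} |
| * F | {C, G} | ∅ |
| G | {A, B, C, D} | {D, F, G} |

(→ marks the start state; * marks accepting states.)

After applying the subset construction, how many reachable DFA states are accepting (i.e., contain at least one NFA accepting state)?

Start state of the DFA: {A}.
{A} --x--> {B, C, E, F, G}  [new]
{A} --y--> {A, D, E}  [new]
{B, C, E, F, G} --x--> {A, B, C, D, E, F, G}  [new]
{B, C, E, F, G} --y--> {B, C, D, F, G}  [new]
{A, D, E} --x--> {A, B, C, E, F, G}  [new]
{A, D, E} --y--> {A, B, C, D, E}  [new]
{A, B, C, D, E, F, G} --x--> {A, B, C, D, E, F, G}  [seen]
{A, B, C, D, E, F, G} --y--> {A, B, C, D, E, F, G}  [seen]
{B, C, D, F, G} --x--> {A, B, C, D, E, F, G}  [seen]
{B, C, D, F, G} --y--> {A, B, D, F, G}  [new]
{A, B, C, E, F, G} --x--> {A, B, C, D, E, F, G}  [seen]
{A, B, C, E, F, G} --y--> {A, B, C, D, E, F, G}  [seen]
{A, B, C, D, E} --x--> {A, B, C, E, F, G}  [seen]
{A, B, C, D, E} --y--> {A, B, C, D, E, F, G}  [seen]
{A, B, D, F, G} --x--> {A, B, C, D, E, F, G}  [seen]
{A, B, D, F, G} --y--> {A, B, D, E, F, G}  [new]
{A, B, D, E, F, G} --x--> {A, B, C, D, E, F, G}  [seen]
{A, B, D, E, F, G} --y--> {A, B, C, D, E, F, G}  [seen]
Reachable DFA states: {A}, {B, C, E, F, G}, {A, D, E}, {A, B, C, D, E, F, G}, {B, C, D, F, G}, {A, B, C, E, F, G}, {A, B, C, D, E}, {A, B, D, F, G}, {A, B, D, E, F, G}.
Accepting DFA states (contain an NFA accepting state): {B, C, E, F, G}, {A, D, E}, {A, B, C, D, E, F, G}, {B, C, D, F, G}, {A, B, C, E, F, G}, {A, B, C, D, E}, {A, B, D, F, G}, {A, B, D, E, F, G}.

8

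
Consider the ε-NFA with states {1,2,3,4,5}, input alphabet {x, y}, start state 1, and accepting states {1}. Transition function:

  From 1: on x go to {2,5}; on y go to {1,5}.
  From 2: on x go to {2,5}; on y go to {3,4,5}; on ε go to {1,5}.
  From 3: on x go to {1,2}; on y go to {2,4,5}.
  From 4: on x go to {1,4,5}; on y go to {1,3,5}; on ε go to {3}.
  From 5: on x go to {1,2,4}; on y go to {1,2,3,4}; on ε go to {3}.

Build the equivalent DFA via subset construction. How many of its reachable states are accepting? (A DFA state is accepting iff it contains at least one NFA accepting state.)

Start state of the DFA: {1} (ε-closure of the NFA start).
{1} --x--> {1,2,3,5}  [new]
{1} --y--> {1,3,5}  [new]
{1,2,3,5} --x--> {1,2,3,4,5}  [new]
{1,2,3,5} --y--> {1,2,3,4,5}  [seen]
{1,3,5} --x--> {1,2,3,4,5}  [seen]
{1,3,5} --y--> {1,2,3,4,5}  [seen]
{1,2,3,4,5} --x--> {1,2,3,4,5}  [seen]
{1,2,3,4,5} --y--> {1,2,3,4,5}  [seen]
Reachable DFA states: {1}, {1,2,3,5}, {1,3,5}, {1,2,3,4,5}.
Accepting DFA states (contain an NFA accepting state): {1}, {1,2,3,5}, {1,3,5}, {1,2,3,4,5}.

4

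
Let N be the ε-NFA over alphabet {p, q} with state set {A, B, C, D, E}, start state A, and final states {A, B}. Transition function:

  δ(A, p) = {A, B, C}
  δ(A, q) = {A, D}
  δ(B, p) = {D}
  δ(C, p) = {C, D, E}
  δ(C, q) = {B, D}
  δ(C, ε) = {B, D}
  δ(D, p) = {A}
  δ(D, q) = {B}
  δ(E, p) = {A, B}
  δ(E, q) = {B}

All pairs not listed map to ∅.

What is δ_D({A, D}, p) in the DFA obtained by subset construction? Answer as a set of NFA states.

δ(A,p) = {A, B, C}; δ(D,p) = {A}.
Union: {A, B, C}.
ε-closure gives {A, B, C, D}.

{A, B, C, D}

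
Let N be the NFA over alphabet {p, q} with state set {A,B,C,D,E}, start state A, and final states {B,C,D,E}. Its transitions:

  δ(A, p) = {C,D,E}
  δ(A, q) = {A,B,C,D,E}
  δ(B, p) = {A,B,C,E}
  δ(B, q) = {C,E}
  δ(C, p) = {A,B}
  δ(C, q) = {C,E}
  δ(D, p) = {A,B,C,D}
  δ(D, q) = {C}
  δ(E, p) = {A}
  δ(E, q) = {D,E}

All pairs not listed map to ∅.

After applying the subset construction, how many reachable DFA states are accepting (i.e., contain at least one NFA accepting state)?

3

Start state of the DFA: {A}.
{A} --p--> {C,D,E}  [new]
{A} --q--> {A,B,C,D,E}  [new]
{C,D,E} --p--> {A,B,C,D}  [new]
{C,D,E} --q--> {C,D,E}  [seen]
{A,B,C,D,E} --p--> {A,B,C,D,E}  [seen]
{A,B,C,D,E} --q--> {A,B,C,D,E}  [seen]
{A,B,C,D} --p--> {A,B,C,D,E}  [seen]
{A,B,C,D} --q--> {A,B,C,D,E}  [seen]
Reachable DFA states: {A}, {C,D,E}, {A,B,C,D,E}, {A,B,C,D}.
Accepting DFA states (contain an NFA accepting state): {C,D,E}, {A,B,C,D,E}, {A,B,C,D}.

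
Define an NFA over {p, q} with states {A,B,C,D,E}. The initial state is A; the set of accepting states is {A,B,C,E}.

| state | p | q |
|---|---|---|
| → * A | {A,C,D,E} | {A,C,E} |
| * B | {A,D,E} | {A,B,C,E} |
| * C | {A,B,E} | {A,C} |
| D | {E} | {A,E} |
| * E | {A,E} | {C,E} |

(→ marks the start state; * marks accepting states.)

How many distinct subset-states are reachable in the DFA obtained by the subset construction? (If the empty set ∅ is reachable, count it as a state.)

Start state of the DFA: {A}.
{A} --p--> {A,C,D,E}  [new]
{A} --q--> {A,C,E}  [new]
{A,C,D,E} --p--> {A,B,C,D,E}  [new]
{A,C,D,E} --q--> {A,C,E}  [seen]
{A,C,E} --p--> {A,B,C,D,E}  [seen]
{A,C,E} --q--> {A,C,E}  [seen]
{A,B,C,D,E} --p--> {A,B,C,D,E}  [seen]
{A,B,C,D,E} --q--> {A,B,C,E}  [new]
{A,B,C,E} --p--> {A,B,C,D,E}  [seen]
{A,B,C,E} --q--> {A,B,C,E}  [seen]
Reachable DFA states: {A}, {A,C,D,E}, {A,C,E}, {A,B,C,D,E}, {A,B,C,E}.

5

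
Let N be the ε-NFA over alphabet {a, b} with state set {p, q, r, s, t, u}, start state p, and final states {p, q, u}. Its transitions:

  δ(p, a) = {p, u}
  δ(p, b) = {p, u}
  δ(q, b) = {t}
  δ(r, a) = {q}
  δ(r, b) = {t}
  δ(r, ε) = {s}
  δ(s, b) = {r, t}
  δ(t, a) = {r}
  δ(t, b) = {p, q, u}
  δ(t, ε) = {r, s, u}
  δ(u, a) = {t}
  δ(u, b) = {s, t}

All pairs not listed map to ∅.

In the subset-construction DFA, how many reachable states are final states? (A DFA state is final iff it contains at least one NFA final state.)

4

Start state of the DFA: {p} (ε-closure of the NFA start).
{p} --a--> {p, u}  [new]
{p} --b--> {p, u}  [seen]
{p, u} --a--> {p, r, s, t, u}  [new]
{p, u} --b--> {p, r, s, t, u}  [seen]
{p, r, s, t, u} --a--> {p, q, r, s, t, u}  [new]
{p, r, s, t, u} --b--> {p, q, r, s, t, u}  [seen]
{p, q, r, s, t, u} --a--> {p, q, r, s, t, u}  [seen]
{p, q, r, s, t, u} --b--> {p, q, r, s, t, u}  [seen]
Reachable DFA states: {p}, {p, u}, {p, r, s, t, u}, {p, q, r, s, t, u}.
Accepting DFA states (contain an NFA accepting state): {p}, {p, u}, {p, r, s, t, u}, {p, q, r, s, t, u}.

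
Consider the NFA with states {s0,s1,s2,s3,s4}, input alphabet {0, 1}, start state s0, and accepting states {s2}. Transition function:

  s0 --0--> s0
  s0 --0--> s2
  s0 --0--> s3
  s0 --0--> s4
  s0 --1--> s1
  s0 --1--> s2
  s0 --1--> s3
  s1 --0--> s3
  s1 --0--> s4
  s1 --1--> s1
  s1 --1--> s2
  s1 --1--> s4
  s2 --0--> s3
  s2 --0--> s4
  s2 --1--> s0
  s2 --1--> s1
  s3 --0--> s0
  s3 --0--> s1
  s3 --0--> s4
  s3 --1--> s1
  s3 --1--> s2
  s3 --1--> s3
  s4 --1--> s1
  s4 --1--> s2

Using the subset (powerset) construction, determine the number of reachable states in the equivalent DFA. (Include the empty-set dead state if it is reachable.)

Start state of the DFA: {s0}.
{s0} --0--> {s0,s2,s3,s4}  [new]
{s0} --1--> {s1,s2,s3}  [new]
{s0,s2,s3,s4} --0--> {s0,s1,s2,s3,s4}  [new]
{s0,s2,s3,s4} --1--> {s0,s1,s2,s3}  [new]
{s1,s2,s3} --0--> {s0,s1,s3,s4}  [new]
{s1,s2,s3} --1--> {s0,s1,s2,s3,s4}  [seen]
{s0,s1,s2,s3,s4} --0--> {s0,s1,s2,s3,s4}  [seen]
{s0,s1,s2,s3,s4} --1--> {s0,s1,s2,s3,s4}  [seen]
{s0,s1,s2,s3} --0--> {s0,s1,s2,s3,s4}  [seen]
{s0,s1,s2,s3} --1--> {s0,s1,s2,s3,s4}  [seen]
{s0,s1,s3,s4} --0--> {s0,s1,s2,s3,s4}  [seen]
{s0,s1,s3,s4} --1--> {s1,s2,s3,s4}  [new]
{s1,s2,s3,s4} --0--> {s0,s1,s3,s4}  [seen]
{s1,s2,s3,s4} --1--> {s0,s1,s2,s3,s4}  [seen]
Reachable DFA states: {s0}, {s0,s2,s3,s4}, {s1,s2,s3}, {s0,s1,s2,s3,s4}, {s0,s1,s2,s3}, {s0,s1,s3,s4}, {s1,s2,s3,s4}.

7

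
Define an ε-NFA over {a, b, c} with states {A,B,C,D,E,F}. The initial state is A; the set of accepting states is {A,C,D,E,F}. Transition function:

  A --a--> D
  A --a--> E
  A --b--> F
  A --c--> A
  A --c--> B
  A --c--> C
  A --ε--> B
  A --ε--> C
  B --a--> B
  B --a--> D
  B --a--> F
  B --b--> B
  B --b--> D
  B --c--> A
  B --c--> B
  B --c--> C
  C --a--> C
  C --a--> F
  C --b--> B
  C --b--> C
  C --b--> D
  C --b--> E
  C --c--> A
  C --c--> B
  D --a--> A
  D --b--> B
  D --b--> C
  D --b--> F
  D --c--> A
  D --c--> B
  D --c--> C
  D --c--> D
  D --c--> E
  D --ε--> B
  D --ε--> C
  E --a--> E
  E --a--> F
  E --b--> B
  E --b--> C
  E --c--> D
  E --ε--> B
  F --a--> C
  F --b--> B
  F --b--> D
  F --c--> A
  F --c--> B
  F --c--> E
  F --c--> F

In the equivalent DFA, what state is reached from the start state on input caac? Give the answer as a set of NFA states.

Start: {A,B,C}.
δ(A,c) = {A,B,C}; δ(B,c) = {A,B,C}; δ(C,c) = {A,B}.
Union: {A,B,C}.
After c: {A,B,C}.
δ(A,a) = {D,E}; δ(B,a) = {B,D,F}; δ(C,a) = {C,F}.
Union: {B,C,D,E,F}.
After a: {B,C,D,E,F}.
δ(B,a) = {B,D,F}; δ(C,a) = {C,F}; δ(D,a) = {A}; δ(E,a) = {E,F}; δ(F,a) = {C}.
Union: {A,B,C,D,E,F}.
After a: {A,B,C,D,E,F}.
δ(A,c) = {A,B,C}; δ(B,c) = {A,B,C}; δ(C,c) = {A,B}; δ(D,c) = {A,B,C,D,E}; δ(E,c) = {D}; δ(F,c) = {A,B,E,F}.
Union: {A,B,C,D,E,F}.
After c: {A,B,C,D,E,F}.

{A,B,C,D,E,F}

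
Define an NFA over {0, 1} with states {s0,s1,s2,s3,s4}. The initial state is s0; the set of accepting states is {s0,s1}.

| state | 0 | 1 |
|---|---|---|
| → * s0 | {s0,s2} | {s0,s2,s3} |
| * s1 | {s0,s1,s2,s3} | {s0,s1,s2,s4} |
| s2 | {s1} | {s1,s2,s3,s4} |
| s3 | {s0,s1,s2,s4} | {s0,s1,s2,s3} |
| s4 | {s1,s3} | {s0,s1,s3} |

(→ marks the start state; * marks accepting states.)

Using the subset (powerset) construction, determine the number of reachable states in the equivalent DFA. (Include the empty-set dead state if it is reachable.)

Start state of the DFA: {s0}.
{s0} --0--> {s0,s2}  [new]
{s0} --1--> {s0,s2,s3}  [new]
{s0,s2} --0--> {s0,s1,s2}  [new]
{s0,s2} --1--> {s0,s1,s2,s3,s4}  [new]
{s0,s2,s3} --0--> {s0,s1,s2,s4}  [new]
{s0,s2,s3} --1--> {s0,s1,s2,s3,s4}  [seen]
{s0,s1,s2} --0--> {s0,s1,s2,s3}  [new]
{s0,s1,s2} --1--> {s0,s1,s2,s3,s4}  [seen]
{s0,s1,s2,s3,s4} --0--> {s0,s1,s2,s3,s4}  [seen]
{s0,s1,s2,s3,s4} --1--> {s0,s1,s2,s3,s4}  [seen]
{s0,s1,s2,s4} --0--> {s0,s1,s2,s3}  [seen]
{s0,s1,s2,s4} --1--> {s0,s1,s2,s3,s4}  [seen]
{s0,s1,s2,s3} --0--> {s0,s1,s2,s3,s4}  [seen]
{s0,s1,s2,s3} --1--> {s0,s1,s2,s3,s4}  [seen]
Reachable DFA states: {s0}, {s0,s2}, {s0,s2,s3}, {s0,s1,s2}, {s0,s1,s2,s3,s4}, {s0,s1,s2,s4}, {s0,s1,s2,s3}.

7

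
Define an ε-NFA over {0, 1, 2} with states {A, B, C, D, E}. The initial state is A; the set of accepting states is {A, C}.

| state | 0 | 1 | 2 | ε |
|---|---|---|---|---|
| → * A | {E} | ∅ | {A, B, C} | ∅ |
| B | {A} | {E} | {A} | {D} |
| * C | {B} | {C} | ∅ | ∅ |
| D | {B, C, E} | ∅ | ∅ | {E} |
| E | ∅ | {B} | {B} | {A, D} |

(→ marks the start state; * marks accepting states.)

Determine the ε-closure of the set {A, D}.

{A, D, E}

Begin with {A, D}.
D →ε {E}; add E.
ε-closure = {A, D, E}.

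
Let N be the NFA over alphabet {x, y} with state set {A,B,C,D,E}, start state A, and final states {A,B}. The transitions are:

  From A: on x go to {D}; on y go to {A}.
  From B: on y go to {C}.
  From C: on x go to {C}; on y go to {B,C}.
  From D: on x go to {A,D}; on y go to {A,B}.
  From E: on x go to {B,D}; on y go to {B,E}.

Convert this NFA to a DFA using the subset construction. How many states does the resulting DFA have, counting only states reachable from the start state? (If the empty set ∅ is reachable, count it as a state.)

Start state of the DFA: {A}.
{A} --x--> {D}  [new]
{A} --y--> {A}  [seen]
{D} --x--> {A,D}  [new]
{D} --y--> {A,B}  [new]
{A,D} --x--> {A,D}  [seen]
{A,D} --y--> {A,B}  [seen]
{A,B} --x--> {D}  [seen]
{A,B} --y--> {A,C}  [new]
{A,C} --x--> {C,D}  [new]
{A,C} --y--> {A,B,C}  [new]
{C,D} --x--> {A,C,D}  [new]
{C,D} --y--> {A,B,C}  [seen]
{A,B,C} --x--> {C,D}  [seen]
{A,B,C} --y--> {A,B,C}  [seen]
{A,C,D} --x--> {A,C,D}  [seen]
{A,C,D} --y--> {A,B,C}  [seen]
Reachable DFA states: {A}, {D}, {A,D}, {A,B}, {A,C}, {C,D}, {A,B,C}, {A,C,D}.

8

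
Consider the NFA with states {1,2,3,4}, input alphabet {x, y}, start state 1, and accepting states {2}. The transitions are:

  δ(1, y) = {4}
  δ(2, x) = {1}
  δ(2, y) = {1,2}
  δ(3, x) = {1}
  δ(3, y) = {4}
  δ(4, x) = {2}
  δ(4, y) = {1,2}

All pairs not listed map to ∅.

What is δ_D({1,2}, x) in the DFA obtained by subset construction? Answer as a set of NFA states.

δ(1,x) = ∅; δ(2,x) = {1}.
Union: {1}.

{1}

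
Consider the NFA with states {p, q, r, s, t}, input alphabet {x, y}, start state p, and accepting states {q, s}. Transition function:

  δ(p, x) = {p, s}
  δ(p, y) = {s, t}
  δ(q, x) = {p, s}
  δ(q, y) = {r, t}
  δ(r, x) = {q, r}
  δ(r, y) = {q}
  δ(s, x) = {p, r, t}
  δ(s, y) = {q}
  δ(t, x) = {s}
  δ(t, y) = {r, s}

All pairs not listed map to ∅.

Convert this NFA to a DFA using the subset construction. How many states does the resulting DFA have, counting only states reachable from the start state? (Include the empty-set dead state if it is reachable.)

10

Start state of the DFA: {p}.
{p} --x--> {p, s}  [new]
{p} --y--> {s, t}  [new]
{p, s} --x--> {p, r, s, t}  [new]
{p, s} --y--> {q, s, t}  [new]
{s, t} --x--> {p, r, s, t}  [seen]
{s, t} --y--> {q, r, s}  [new]
{p, r, s, t} --x--> {p, q, r, s, t}  [new]
{p, r, s, t} --y--> {q, r, s, t}  [new]
{q, s, t} --x--> {p, r, s, t}  [seen]
{q, s, t} --y--> {q, r, s, t}  [seen]
{q, r, s} --x--> {p, q, r, s, t}  [seen]
{q, r, s} --y--> {q, r, t}  [new]
{p, q, r, s, t} --x--> {p, q, r, s, t}  [seen]
{p, q, r, s, t} --y--> {q, r, s, t}  [seen]
{q, r, s, t} --x--> {p, q, r, s, t}  [seen]
{q, r, s, t} --y--> {q, r, s, t}  [seen]
{q, r, t} --x--> {p, q, r, s}  [new]
{q, r, t} --y--> {q, r, s, t}  [seen]
{p, q, r, s} --x--> {p, q, r, s, t}  [seen]
{p, q, r, s} --y--> {q, r, s, t}  [seen]
Reachable DFA states: {p}, {p, s}, {s, t}, {p, r, s, t}, {q, s, t}, {q, r, s}, {p, q, r, s, t}, {q, r, s, t}, {q, r, t}, {p, q, r, s}.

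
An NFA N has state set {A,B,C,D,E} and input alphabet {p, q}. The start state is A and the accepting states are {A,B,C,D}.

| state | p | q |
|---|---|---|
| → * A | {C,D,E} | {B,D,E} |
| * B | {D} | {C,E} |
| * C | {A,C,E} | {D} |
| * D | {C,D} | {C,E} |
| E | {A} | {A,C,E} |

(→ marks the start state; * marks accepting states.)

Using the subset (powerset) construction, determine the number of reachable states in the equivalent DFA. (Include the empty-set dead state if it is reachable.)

8

Start state of the DFA: {A}.
{A} --p--> {C,D,E}  [new]
{A} --q--> {B,D,E}  [new]
{C,D,E} --p--> {A,C,D,E}  [new]
{C,D,E} --q--> {A,C,D,E}  [seen]
{B,D,E} --p--> {A,C,D}  [new]
{B,D,E} --q--> {A,C,E}  [new]
{A,C,D,E} --p--> {A,C,D,E}  [seen]
{A,C,D,E} --q--> {A,B,C,D,E}  [new]
{A,C,D} --p--> {A,C,D,E}  [seen]
{A,C,D} --q--> {B,C,D,E}  [new]
{A,C,E} --p--> {A,C,D,E}  [seen]
{A,C,E} --q--> {A,B,C,D,E}  [seen]
{A,B,C,D,E} --p--> {A,C,D,E}  [seen]
{A,B,C,D,E} --q--> {A,B,C,D,E}  [seen]
{B,C,D,E} --p--> {A,C,D,E}  [seen]
{B,C,D,E} --q--> {A,C,D,E}  [seen]
Reachable DFA states: {A}, {C,D,E}, {B,D,E}, {A,C,D,E}, {A,C,D}, {A,C,E}, {A,B,C,D,E}, {B,C,D,E}.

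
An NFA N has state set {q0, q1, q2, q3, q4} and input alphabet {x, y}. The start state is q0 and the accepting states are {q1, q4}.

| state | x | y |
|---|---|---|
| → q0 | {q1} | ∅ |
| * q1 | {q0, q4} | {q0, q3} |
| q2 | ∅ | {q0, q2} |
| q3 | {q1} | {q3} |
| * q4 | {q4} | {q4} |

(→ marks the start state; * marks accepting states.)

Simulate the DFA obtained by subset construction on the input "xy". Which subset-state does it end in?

{q0, q3}

Start: {q0}.
δ(q0,x) = {q1}.
Union: {q1}.
After x: {q1}.
δ(q1,y) = {q0, q3}.
Union: {q0, q3}.
After y: {q0, q3}.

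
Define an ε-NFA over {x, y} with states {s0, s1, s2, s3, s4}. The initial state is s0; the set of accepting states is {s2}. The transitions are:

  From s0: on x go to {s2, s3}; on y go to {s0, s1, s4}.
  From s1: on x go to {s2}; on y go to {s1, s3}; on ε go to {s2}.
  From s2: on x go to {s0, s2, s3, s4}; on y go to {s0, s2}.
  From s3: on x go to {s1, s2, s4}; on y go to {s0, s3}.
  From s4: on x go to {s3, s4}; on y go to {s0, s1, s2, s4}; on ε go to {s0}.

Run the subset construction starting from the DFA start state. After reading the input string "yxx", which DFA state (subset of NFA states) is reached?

{s0, s1, s2, s3, s4}

Start: {s0}.
δ(s0,y) = {s0, s1, s4}.
Union: {s0, s1, s4}.
ε-closure gives {s0, s1, s2, s4}.
After y: {s0, s1, s2, s4}.
δ(s0,x) = {s2, s3}; δ(s1,x) = {s2}; δ(s2,x) = {s0, s2, s3, s4}; δ(s4,x) = {s3, s4}.
Union: {s0, s2, s3, s4}.
After x: {s0, s2, s3, s4}.
δ(s0,x) = {s2, s3}; δ(s2,x) = {s0, s2, s3, s4}; δ(s3,x) = {s1, s2, s4}; δ(s4,x) = {s3, s4}.
Union: {s0, s1, s2, s3, s4}.
After x: {s0, s1, s2, s3, s4}.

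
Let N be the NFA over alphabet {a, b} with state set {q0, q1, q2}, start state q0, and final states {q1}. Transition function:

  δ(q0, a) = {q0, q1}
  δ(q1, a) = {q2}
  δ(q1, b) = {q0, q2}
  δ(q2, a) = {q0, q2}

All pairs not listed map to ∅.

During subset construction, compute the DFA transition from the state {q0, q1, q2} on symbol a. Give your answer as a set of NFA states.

{q0, q1, q2}

δ(q0,a) = {q0, q1}; δ(q1,a) = {q2}; δ(q2,a) = {q0, q2}.
Union: {q0, q1, q2}.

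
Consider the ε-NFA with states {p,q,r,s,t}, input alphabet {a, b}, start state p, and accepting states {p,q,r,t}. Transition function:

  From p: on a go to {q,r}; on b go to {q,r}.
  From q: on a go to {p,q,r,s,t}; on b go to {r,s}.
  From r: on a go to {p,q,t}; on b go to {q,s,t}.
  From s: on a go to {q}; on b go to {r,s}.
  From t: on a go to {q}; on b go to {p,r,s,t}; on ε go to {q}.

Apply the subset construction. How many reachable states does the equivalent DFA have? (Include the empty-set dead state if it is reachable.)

4

Start state of the DFA: {p} (ε-closure of the NFA start).
{p} --a--> {q,r}  [new]
{p} --b--> {q,r}  [seen]
{q,r} --a--> {p,q,r,s,t}  [new]
{q,r} --b--> {q,r,s,t}  [new]
{p,q,r,s,t} --a--> {p,q,r,s,t}  [seen]
{p,q,r,s,t} --b--> {p,q,r,s,t}  [seen]
{q,r,s,t} --a--> {p,q,r,s,t}  [seen]
{q,r,s,t} --b--> {p,q,r,s,t}  [seen]
Reachable DFA states: {p}, {q,r}, {p,q,r,s,t}, {q,r,s,t}.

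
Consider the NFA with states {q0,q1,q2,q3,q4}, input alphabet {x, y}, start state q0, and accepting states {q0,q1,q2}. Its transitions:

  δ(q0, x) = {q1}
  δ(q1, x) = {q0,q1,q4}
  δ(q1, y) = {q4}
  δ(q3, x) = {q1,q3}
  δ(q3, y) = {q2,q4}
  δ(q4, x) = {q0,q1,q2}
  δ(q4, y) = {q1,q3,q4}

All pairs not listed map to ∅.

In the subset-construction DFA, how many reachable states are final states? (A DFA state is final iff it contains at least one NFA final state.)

Start state of the DFA: {q0}.
{q0} --x--> {q1}  [new]
{q0} --y--> ∅  [new]
{q1} --x--> {q0,q1,q4}  [new]
{q1} --y--> {q4}  [new]
∅ --x--> ∅  [seen]
∅ --y--> ∅  [seen]
{q0,q1,q4} --x--> {q0,q1,q2,q4}  [new]
{q0,q1,q4} --y--> {q1,q3,q4}  [new]
{q4} --x--> {q0,q1,q2}  [new]
{q4} --y--> {q1,q3,q4}  [seen]
{q0,q1,q2,q4} --x--> {q0,q1,q2,q4}  [seen]
{q0,q1,q2,q4} --y--> {q1,q3,q4}  [seen]
{q1,q3,q4} --x--> {q0,q1,q2,q3,q4}  [new]
{q1,q3,q4} --y--> {q1,q2,q3,q4}  [new]
{q0,q1,q2} --x--> {q0,q1,q4}  [seen]
{q0,q1,q2} --y--> {q4}  [seen]
{q0,q1,q2,q3,q4} --x--> {q0,q1,q2,q3,q4}  [seen]
{q0,q1,q2,q3,q4} --y--> {q1,q2,q3,q4}  [seen]
{q1,q2,q3,q4} --x--> {q0,q1,q2,q3,q4}  [seen]
{q1,q2,q3,q4} --y--> {q1,q2,q3,q4}  [seen]
Reachable DFA states: {q0}, {q1}, ∅, {q0,q1,q4}, {q4}, {q0,q1,q2,q4}, {q1,q3,q4}, {q0,q1,q2}, {q0,q1,q2,q3,q4}, {q1,q2,q3,q4}.
Accepting DFA states (contain an NFA accepting state): {q0}, {q1}, {q0,q1,q4}, {q0,q1,q2,q4}, {q1,q3,q4}, {q0,q1,q2}, {q0,q1,q2,q3,q4}, {q1,q2,q3,q4}.

8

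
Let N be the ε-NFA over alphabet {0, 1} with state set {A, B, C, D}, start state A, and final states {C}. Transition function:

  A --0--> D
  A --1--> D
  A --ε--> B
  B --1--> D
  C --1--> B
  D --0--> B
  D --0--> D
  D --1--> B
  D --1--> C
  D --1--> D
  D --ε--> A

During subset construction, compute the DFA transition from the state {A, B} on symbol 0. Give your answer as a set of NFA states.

{A, B, D}

δ(A,0) = {D}; δ(B,0) = ∅.
Union: {D}.
ε-closure gives {A, B, D}.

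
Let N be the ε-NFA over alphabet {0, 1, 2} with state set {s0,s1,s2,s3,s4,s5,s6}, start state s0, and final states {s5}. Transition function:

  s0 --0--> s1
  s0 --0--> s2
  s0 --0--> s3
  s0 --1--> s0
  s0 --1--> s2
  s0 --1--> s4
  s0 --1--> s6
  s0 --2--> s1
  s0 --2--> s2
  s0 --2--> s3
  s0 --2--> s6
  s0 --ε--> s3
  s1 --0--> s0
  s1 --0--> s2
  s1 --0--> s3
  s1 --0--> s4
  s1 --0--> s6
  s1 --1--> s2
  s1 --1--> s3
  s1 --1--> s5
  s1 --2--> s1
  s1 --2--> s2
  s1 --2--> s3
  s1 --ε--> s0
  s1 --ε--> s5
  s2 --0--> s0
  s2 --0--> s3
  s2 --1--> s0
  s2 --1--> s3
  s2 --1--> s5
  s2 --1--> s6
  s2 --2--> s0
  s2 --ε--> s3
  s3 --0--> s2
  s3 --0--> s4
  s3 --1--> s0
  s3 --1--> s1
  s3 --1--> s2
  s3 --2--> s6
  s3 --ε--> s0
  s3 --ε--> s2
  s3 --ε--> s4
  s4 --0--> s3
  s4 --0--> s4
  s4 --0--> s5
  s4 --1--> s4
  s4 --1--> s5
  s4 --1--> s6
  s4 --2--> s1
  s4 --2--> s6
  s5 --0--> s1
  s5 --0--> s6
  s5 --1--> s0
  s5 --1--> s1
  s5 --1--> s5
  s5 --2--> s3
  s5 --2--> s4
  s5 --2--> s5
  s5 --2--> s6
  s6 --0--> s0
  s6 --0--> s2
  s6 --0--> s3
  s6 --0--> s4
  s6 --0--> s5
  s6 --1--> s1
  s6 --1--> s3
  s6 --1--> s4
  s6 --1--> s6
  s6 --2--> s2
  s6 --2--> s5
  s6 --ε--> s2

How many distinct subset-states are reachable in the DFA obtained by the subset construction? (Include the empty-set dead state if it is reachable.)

Start state of the DFA: {s0,s2,s3,s4} (ε-closure of the NFA start).
{s0,s2,s3,s4} --0--> {s0,s1,s2,s3,s4,s5}  [new]
{s0,s2,s3,s4} --1--> {s0,s1,s2,s3,s4,s5,s6}  [new]
{s0,s2,s3,s4} --2--> {s0,s1,s2,s3,s4,s5,s6}  [seen]
{s0,s1,s2,s3,s4,s5} --0--> {s0,s1,s2,s3,s4,s5,s6}  [seen]
{s0,s1,s2,s3,s4,s5} --1--> {s0,s1,s2,s3,s4,s5,s6}  [seen]
{s0,s1,s2,s3,s4,s5} --2--> {s0,s1,s2,s3,s4,s5,s6}  [seen]
{s0,s1,s2,s3,s4,s5,s6} --0--> {s0,s1,s2,s3,s4,s5,s6}  [seen]
{s0,s1,s2,s3,s4,s5,s6} --1--> {s0,s1,s2,s3,s4,s5,s6}  [seen]
{s0,s1,s2,s3,s4,s5,s6} --2--> {s0,s1,s2,s3,s4,s5,s6}  [seen]
Reachable DFA states: {s0,s2,s3,s4}, {s0,s1,s2,s3,s4,s5}, {s0,s1,s2,s3,s4,s5,s6}.

3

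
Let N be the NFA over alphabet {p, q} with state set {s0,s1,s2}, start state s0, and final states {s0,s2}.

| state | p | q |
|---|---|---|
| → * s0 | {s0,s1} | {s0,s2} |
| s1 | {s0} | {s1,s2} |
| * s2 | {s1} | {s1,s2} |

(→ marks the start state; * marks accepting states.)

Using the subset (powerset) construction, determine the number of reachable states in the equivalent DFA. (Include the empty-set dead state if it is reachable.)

4

Start state of the DFA: {s0}.
{s0} --p--> {s0,s1}  [new]
{s0} --q--> {s0,s2}  [new]
{s0,s1} --p--> {s0,s1}  [seen]
{s0,s1} --q--> {s0,s1,s2}  [new]
{s0,s2} --p--> {s0,s1}  [seen]
{s0,s2} --q--> {s0,s1,s2}  [seen]
{s0,s1,s2} --p--> {s0,s1}  [seen]
{s0,s1,s2} --q--> {s0,s1,s2}  [seen]
Reachable DFA states: {s0}, {s0,s1}, {s0,s2}, {s0,s1,s2}.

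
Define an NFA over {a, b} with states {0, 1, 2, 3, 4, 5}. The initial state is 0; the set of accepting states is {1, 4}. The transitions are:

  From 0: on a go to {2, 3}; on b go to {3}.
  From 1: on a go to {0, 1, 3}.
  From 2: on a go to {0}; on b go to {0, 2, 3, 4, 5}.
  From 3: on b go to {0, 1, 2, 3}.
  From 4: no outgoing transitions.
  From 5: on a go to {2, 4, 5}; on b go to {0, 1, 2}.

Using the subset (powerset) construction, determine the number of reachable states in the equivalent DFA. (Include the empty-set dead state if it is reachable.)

6

Start state of the DFA: {0}.
{0} --a--> {2, 3}  [new]
{0} --b--> {3}  [new]
{2, 3} --a--> {0}  [seen]
{2, 3} --b--> {0, 1, 2, 3, 4, 5}  [new]
{3} --a--> ∅  [new]
{3} --b--> {0, 1, 2, 3}  [new]
{0, 1, 2, 3, 4, 5} --a--> {0, 1, 2, 3, 4, 5}  [seen]
{0, 1, 2, 3, 4, 5} --b--> {0, 1, 2, 3, 4, 5}  [seen]
∅ --a--> ∅  [seen]
∅ --b--> ∅  [seen]
{0, 1, 2, 3} --a--> {0, 1, 2, 3}  [seen]
{0, 1, 2, 3} --b--> {0, 1, 2, 3, 4, 5}  [seen]
Reachable DFA states: {0}, {2, 3}, {3}, {0, 1, 2, 3, 4, 5}, ∅, {0, 1, 2, 3}.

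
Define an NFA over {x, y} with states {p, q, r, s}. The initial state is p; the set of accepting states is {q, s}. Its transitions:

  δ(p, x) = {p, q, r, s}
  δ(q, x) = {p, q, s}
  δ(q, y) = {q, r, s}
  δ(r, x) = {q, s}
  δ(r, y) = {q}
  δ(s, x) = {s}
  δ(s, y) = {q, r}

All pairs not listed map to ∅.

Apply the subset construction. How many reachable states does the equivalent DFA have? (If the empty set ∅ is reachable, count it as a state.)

5

Start state of the DFA: {p}.
{p} --x--> {p, q, r, s}  [new]
{p} --y--> ∅  [new]
{p, q, r, s} --x--> {p, q, r, s}  [seen]
{p, q, r, s} --y--> {q, r, s}  [new]
∅ --x--> ∅  [seen]
∅ --y--> ∅  [seen]
{q, r, s} --x--> {p, q, s}  [new]
{q, r, s} --y--> {q, r, s}  [seen]
{p, q, s} --x--> {p, q, r, s}  [seen]
{p, q, s} --y--> {q, r, s}  [seen]
Reachable DFA states: {p}, {p, q, r, s}, ∅, {q, r, s}, {p, q, s}.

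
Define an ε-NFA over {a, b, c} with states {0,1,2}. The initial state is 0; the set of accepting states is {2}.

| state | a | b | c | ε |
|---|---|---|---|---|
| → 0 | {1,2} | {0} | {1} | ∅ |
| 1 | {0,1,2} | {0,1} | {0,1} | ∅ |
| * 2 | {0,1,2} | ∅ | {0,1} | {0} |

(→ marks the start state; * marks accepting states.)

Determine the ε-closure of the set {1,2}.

{0,1,2}

Begin with {1,2}.
2 →ε {0}; add 0.
ε-closure = {0,1,2}.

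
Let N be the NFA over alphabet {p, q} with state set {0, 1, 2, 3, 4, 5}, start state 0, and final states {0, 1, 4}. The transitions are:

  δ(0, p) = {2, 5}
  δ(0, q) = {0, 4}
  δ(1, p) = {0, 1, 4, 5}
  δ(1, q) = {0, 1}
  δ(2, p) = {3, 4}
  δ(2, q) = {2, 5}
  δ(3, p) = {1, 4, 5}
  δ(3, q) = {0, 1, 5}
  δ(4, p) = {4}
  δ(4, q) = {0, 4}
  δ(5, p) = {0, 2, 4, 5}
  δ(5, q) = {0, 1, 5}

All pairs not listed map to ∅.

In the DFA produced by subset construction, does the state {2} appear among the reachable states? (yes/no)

Start state of the DFA: {0}.
{0} --p--> {2, 5}  [new]
{0} --q--> {0, 4}  [new]
{2, 5} --p--> {0, 2, 3, 4, 5}  [new]
{2, 5} --q--> {0, 1, 2, 5}  [new]
{0, 4} --p--> {2, 4, 5}  [new]
{0, 4} --q--> {0, 4}  [seen]
{0, 2, 3, 4, 5} --p--> {0, 1, 2, 3, 4, 5}  [new]
{0, 2, 3, 4, 5} --q--> {0, 1, 2, 4, 5}  [new]
{0, 1, 2, 5} --p--> {0, 1, 2, 3, 4, 5}  [seen]
{0, 1, 2, 5} --q--> {0, 1, 2, 4, 5}  [seen]
{2, 4, 5} --p--> {0, 2, 3, 4, 5}  [seen]
{2, 4, 5} --q--> {0, 1, 2, 4, 5}  [seen]
{0, 1, 2, 3, 4, 5} --p--> {0, 1, 2, 3, 4, 5}  [seen]
{0, 1, 2, 3, 4, 5} --q--> {0, 1, 2, 4, 5}  [seen]
{0, 1, 2, 4, 5} --p--> {0, 1, 2, 3, 4, 5}  [seen]
{0, 1, 2, 4, 5} --q--> {0, 1, 2, 4, 5}  [seen]
Reachable DFA states: {0}, {2, 5}, {0, 4}, {0, 2, 3, 4, 5}, {0, 1, 2, 5}, {2, 4, 5}, {0, 1, 2, 3, 4, 5}, {0, 1, 2, 4, 5}.
{2} is not among them.

no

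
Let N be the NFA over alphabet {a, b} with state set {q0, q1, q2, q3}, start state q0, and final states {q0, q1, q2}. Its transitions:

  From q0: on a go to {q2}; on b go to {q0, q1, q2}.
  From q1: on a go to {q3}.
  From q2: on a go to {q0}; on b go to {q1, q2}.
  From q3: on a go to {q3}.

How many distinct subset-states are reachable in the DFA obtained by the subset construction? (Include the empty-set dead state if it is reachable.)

7

Start state of the DFA: {q0}.
{q0} --a--> {q2}  [new]
{q0} --b--> {q0, q1, q2}  [new]
{q2} --a--> {q0}  [seen]
{q2} --b--> {q1, q2}  [new]
{q0, q1, q2} --a--> {q0, q2, q3}  [new]
{q0, q1, q2} --b--> {q0, q1, q2}  [seen]
{q1, q2} --a--> {q0, q3}  [new]
{q1, q2} --b--> {q1, q2}  [seen]
{q0, q2, q3} --a--> {q0, q2, q3}  [seen]
{q0, q2, q3} --b--> {q0, q1, q2}  [seen]
{q0, q3} --a--> {q2, q3}  [new]
{q0, q3} --b--> {q0, q1, q2}  [seen]
{q2, q3} --a--> {q0, q3}  [seen]
{q2, q3} --b--> {q1, q2}  [seen]
Reachable DFA states: {q0}, {q2}, {q0, q1, q2}, {q1, q2}, {q0, q2, q3}, {q0, q3}, {q2, q3}.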